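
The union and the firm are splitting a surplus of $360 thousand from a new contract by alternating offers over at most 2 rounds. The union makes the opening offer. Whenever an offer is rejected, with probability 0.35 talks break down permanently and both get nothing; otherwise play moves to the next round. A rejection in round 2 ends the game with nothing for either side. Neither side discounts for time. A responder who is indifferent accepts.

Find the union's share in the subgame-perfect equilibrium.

126

Round 2 (the firm proposes): rejection yields 0 for the union; the firm offers 0 and keeps 360.
Round 1 (the union proposes): rejecting gives the firm an expected 0.65 × 360 = 234. The union offers 234 and keeps 360 − 234 = 126.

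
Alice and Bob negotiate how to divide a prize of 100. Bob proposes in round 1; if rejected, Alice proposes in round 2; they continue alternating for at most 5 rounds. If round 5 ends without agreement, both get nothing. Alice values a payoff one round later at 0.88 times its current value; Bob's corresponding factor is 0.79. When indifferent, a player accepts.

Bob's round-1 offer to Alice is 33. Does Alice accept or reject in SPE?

Accept

Round 5 (Bob proposes): rejection yields 0 for Alice; Bob offers 0 and keeps 100.
Round 4 (Alice proposes): Bob can get 100 next round, worth 0.79 × 100 = 79 now; Alice offers that and keeps 21.
Round 3 (Bob proposes): Alice can get 21 next round, worth 0.88 × 21 = 18.48 now, so Bob offers 18.48, keeping 81.52.
Round 2 (Alice proposes): Bob can get 81.52 next round, worth 0.79 × 81.52 = 64.4008 now. Alice offers 64.4008 and keeps 100 − 64.4008 = 35.5992.
So by rejecting in round 1, Alice gets 35.5992 next round, worth 0.88 × 35.5992 = 31.327296 now.
Offer 33 ≥ 31.327296, so Alice accepts.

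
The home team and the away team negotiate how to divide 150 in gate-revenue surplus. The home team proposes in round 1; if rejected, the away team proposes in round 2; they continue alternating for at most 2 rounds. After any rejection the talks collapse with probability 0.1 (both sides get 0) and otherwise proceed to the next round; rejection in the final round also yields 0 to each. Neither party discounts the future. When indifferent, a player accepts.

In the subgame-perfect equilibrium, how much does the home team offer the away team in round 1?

135

By backward induction:
Round 2 (the away team proposes): the home team will accept anything ≥ 0, so the away team offers 0 and keeps 150.
Round 1 (the home team proposes): rejecting gives the away team an expected 0.9 × 150 = 135; the home team offers that and keeps 15.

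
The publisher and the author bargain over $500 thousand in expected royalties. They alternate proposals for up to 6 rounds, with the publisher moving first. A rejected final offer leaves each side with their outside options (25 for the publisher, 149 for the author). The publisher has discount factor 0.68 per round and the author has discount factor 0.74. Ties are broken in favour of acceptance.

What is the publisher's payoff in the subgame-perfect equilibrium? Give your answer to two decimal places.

Work backward from the last round.
Round 6 (the author proposes): the publisher gets 25 if talks fail, so the author offers 25 and keeps 475.
Round 5 (the publisher proposes): the author can get 475 next round, worth 0.74 × 475 = 351.5 now, so the publisher offers 351.5, keeping 148.5.
Round 4 (the author proposes): the publisher can get 148.5 next round, worth 0.68 × 148.5 = 100.98 now, so the author offers 100.98, keeping 399.02.
Round 3 (the publisher proposes): the author can get 399.02 next round, worth 0.74 × 399.02 = 295.2748 now; the publisher offers that and keeps 204.7252.
Round 2 (the author proposes): the publisher can get 204.7252 next round, worth 0.68 × 204.7252 = 139.213136 now. The author offers 139.213136 and keeps 500 − 139.213136 = 360.786864.
Round 1 (the publisher proposes): the author can get 360.786864 next round, worth 0.74 × 360.786864 = 266.98227936 now; the publisher offers that and keeps 233.01772064.

233.02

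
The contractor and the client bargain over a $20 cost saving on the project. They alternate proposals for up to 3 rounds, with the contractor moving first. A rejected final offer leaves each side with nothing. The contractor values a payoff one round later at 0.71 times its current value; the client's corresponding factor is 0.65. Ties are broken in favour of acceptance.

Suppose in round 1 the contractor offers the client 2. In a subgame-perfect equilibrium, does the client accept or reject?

Reject

Round 3 (the contractor proposes): the client will accept anything ≥ 0, so the contractor offers 0 and keeps 20.
Round 2 (the client proposes): the contractor can get 20 next round, worth 0.71 × 20 = 14.2 now. The client offers 14.2 and keeps 20 − 14.2 = 5.8.
So by rejecting in round 1, the client gets 5.8 next round, worth 0.65 × 5.8 = 3.77 now.
Offer 2 < 3.77, so the client rejects.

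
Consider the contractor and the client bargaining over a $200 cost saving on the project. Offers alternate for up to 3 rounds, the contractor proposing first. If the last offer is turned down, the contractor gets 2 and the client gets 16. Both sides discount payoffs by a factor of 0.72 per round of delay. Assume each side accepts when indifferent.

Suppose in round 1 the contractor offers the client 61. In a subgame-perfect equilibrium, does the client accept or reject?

Accept

Round 3 (the contractor proposes): the client gets 16 if talks fail, so the contractor offers 16 and keeps 184.
Round 2 (the client proposes): the contractor can get 184 next round, worth 0.72 × 184 = 132.48 now, so the client offers 132.48, keeping 67.52.
So by rejecting in round 1, the client gets 67.52 next round, worth 0.72 × 67.52 = 48.6144 now.
Offer 61 ≥ 48.6144, so the client accepts.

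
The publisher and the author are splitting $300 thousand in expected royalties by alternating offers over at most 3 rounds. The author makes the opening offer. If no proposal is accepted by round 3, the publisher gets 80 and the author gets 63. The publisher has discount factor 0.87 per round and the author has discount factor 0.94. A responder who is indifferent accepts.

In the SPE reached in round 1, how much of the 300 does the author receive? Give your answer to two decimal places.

Work backward from the last round.
Round 3 (the author proposes): the publisher gets 80 if talks fail, so the author offers 80 and keeps 220.
Round 2 (the publisher proposes): the author can get 220 next round, worth 0.94 × 220 = 206.8 now; the publisher offers that and keeps 93.2.
Round 1 (the author proposes): the publisher can get 93.2 next round, worth 0.87 × 93.2 = 81.084 now; the author offers that and keeps 218.916.

218.92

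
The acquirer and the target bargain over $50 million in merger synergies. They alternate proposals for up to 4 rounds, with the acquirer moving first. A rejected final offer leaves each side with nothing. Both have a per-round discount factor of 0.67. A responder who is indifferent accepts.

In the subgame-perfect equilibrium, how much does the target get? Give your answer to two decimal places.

Work backward from the last round.
Round 4 (the target proposes): rejection yields 0 for the acquirer; the target offers 0 and keeps 50.
Round 3 (the acquirer proposes): the target can get 50 next round, worth 0.67 × 50 = 33.5 now, so the acquirer offers 33.5, keeping 16.5.
Round 2 (the target proposes): the acquirer can get 16.5 next round, worth 0.67 × 16.5 = 11.055 now. The target offers 11.055 and keeps 50 − 11.055 = 38.945.
Round 1 (the acquirer proposes): the target can get 38.945 next round, worth 0.67 × 38.945 = 26.09315 now, so the acquirer offers 26.09315, keeping 23.90685.

26.09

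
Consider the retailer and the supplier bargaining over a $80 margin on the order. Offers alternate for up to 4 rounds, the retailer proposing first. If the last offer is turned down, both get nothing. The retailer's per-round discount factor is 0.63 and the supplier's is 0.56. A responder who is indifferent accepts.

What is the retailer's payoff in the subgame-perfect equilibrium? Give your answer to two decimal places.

Work backward from the last round.
Round 4 (the supplier proposes): rejection yields 0 for the retailer; the supplier offers 0 and keeps 80.
Round 3 (the retailer proposes): the supplier can get 80 next round, worth 0.56 × 80 = 44.8 now; the retailer offers that and keeps 35.2.
Round 2 (the supplier proposes): the retailer can get 35.2 next round, worth 0.63 × 35.2 = 22.176 now, so the supplier offers 22.176, keeping 57.824.
Round 1 (the retailer proposes): the supplier can get 57.824 next round, worth 0.56 × 57.824 = 32.38144 now; the retailer offers that and keeps 47.61856.

47.62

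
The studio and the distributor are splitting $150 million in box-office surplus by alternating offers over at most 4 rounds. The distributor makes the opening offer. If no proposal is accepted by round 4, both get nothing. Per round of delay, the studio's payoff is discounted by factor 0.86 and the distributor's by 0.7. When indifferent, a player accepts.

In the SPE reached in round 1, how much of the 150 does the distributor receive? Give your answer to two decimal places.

Round 4 (the studio proposes): rejection yields 0 for the distributor; the studio offers 0 and keeps 150.
Round 3 (the distributor proposes): the studio can get 150 next round, worth 0.86 × 150 = 129 now, so the distributor offers 129, keeping 21.
Round 2 (the studio proposes): the distributor can get 21 next round, worth 0.7 × 21 = 14.7 now; the studio offers that and keeps 135.3.
Round 1 (the distributor proposes): the studio can get 135.3 next round, worth 0.86 × 135.3 = 116.358 now; the distributor offers that and keeps 33.642.

33.64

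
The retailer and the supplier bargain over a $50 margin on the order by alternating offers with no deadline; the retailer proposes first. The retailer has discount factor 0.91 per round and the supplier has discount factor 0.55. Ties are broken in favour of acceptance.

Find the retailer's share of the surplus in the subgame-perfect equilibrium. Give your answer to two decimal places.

45.05

In a stationary SPE each proposer offers the other exactly their discounted continuation value.
If the retailer keeps x when proposing and the supplier keeps y when proposing, then x = 50 − 0.55y and y = 50 − 0.91x.
Solving: x = 50(1 − 0.55) / (1 − 0.91·0.55) = 22.5 / 0.4995 ≈ 45.0450.
The supplier gets 50 − 45.0450 ≈ 4.9550.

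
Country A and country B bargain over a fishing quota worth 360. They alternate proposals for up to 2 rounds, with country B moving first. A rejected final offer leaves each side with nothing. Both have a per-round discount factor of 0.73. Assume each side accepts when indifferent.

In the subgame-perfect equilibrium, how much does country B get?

Round 2 (country A proposes): country B will accept anything ≥ 0, so country A offers 0 and keeps 360.
Round 1 (country B proposes): country A can get 360 next round, worth 0.73 × 360 = 262.8 now. Country B offers 262.8 and keeps 360 − 262.8 = 97.2.

97.2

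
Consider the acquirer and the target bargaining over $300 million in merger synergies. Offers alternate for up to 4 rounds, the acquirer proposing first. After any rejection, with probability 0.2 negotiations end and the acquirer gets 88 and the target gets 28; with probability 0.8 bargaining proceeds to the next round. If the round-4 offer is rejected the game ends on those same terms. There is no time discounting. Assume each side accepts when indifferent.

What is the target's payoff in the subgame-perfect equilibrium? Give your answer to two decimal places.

Round 4 (the target proposes): the acquirer gets 88 if talks fail, so the target offers 88 and keeps 212.
Round 3 (the acquirer proposes): rejecting gives the target an expected 0.8 × 212 + 0.2 × 28 = 175.2; the acquirer offers that and keeps 124.8.
Round 2 (the target proposes): rejecting gives the acquirer an expected 0.8 × 124.8 + 0.2 × 88 = 117.44. The target offers 117.44 and keeps 300 − 117.44 = 182.56.
Round 1 (the acquirer proposes): rejecting gives the target an expected 0.8 × 182.56 + 0.2 × 28 = 151.648, so the acquirer offers 151.648, keeping 148.352.

151.65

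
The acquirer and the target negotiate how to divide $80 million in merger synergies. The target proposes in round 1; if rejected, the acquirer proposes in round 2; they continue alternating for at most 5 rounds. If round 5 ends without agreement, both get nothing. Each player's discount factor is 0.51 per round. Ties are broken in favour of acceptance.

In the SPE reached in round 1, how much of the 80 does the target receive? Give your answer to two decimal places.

Round 5 (the target proposes): rejection yields 0 for the acquirer; the target offers 0 and keeps 80.
Round 4 (the acquirer proposes): the target can get 80 next round, worth 0.51 × 80 = 40.8 now, so the acquirer offers 40.8, keeping 39.2.
Round 3 (the target proposes): the acquirer can get 39.2 next round, worth 0.51 × 39.2 = 19.992 now. The target offers 19.992 and keeps 80 − 19.992 = 60.008.
Round 2 (the acquirer proposes): the target can get 60.008 next round, worth 0.51 × 60.008 = 30.60408 now, so the acquirer offers 30.60408, keeping 49.39592.
Round 1 (the target proposes): the acquirer can get 49.39592 next round, worth 0.51 × 49.39592 = 25.1919192 now, so the target offers 25.1919192, keeping 54.8080808.

54.81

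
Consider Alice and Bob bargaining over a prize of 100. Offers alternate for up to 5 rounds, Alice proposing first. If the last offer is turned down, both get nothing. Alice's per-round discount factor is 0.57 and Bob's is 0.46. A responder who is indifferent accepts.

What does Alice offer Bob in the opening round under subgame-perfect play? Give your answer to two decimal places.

Work backward from the last round.
Round 5 (Alice proposes): Bob will accept anything ≥ 0, so Alice offers 0 and keeps 100.
Round 4 (Bob proposes): Alice can get 100 next round, worth 0.57 × 100 = 57 now. Bob offers 57 and keeps 100 − 57 = 43.
Round 3 (Alice proposes): Bob can get 43 next round, worth 0.46 × 43 = 19.78 now; Alice offers that and keeps 80.22.
Round 2 (Bob proposes): Alice can get 80.22 next round, worth 0.57 × 80.22 = 45.7254 now; Bob offers that and keeps 54.2746.
Round 1 (Alice proposes): Bob can get 54.2746 next round, worth 0.46 × 54.2746 = 24.966316 now; Alice offers that and keeps 75.033684.

24.97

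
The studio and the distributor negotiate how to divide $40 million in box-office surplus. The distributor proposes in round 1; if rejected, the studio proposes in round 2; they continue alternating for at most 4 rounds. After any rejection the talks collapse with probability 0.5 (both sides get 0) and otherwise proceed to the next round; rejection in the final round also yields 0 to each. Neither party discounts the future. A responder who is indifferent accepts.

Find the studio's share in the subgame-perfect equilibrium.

Round 4 (the studio proposes): the distributor will accept anything ≥ 0, so the studio offers 0 and keeps 40.
Round 3 (the distributor proposes): rejecting gives the studio an expected 0.5 × 40 = 20; the distributor offers that and keeps 20.
Round 2 (the studio proposes): rejecting gives the distributor an expected 0.5 × 20 = 10. The studio offers 10 and keeps 40 − 10 = 30.
Round 1 (the distributor proposes): rejecting gives the studio an expected 0.5 × 30 = 15, so the distributor offers 15, keeping 25.

15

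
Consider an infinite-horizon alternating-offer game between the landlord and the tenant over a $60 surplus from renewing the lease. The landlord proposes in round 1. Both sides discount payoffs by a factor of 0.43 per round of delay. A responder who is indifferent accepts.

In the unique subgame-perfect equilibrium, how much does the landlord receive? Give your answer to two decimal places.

When the landlord proposes, the tenant accepts any offer worth at least 0.43 times what the tenant would get by proposing next round; and vice versa.
This gives x = 60 − 0.43y and y = 60 − 0.43x, where x and y are each side's share when it proposes.
Hence (1 − 0.43·0.43)x = 60(1 − 0.43), i.e. 0.8151·x = 34.2.
x ≈ 41.9580; the tenant's share is 60 − x ≈ 18.0420.

41.96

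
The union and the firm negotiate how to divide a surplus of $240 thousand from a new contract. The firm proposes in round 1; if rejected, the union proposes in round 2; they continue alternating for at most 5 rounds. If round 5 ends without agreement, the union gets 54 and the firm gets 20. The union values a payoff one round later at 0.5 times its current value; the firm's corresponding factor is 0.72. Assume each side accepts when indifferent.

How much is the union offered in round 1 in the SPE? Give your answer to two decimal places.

52.69

Round 5 (the firm proposes): the union gets 54 if talks fail, so the firm offers 54 and keeps 186.
Round 4 (the union proposes): the firm can get 186 next round, worth 0.72 × 186 = 133.92 now. The union offers 133.92 and keeps 240 − 133.92 = 106.08.
Round 3 (the firm proposes): the union can get 106.08 next round, worth 0.5 × 106.08 = 53.04 now; the firm offers that and keeps 186.96.
Round 2 (the union proposes): the firm can get 186.96 next round, worth 0.72 × 186.96 = 134.6112 now, so the union offers 134.6112, keeping 105.3888.
Round 1 (the firm proposes): the union can get 105.3888 next round, worth 0.5 × 105.3888 = 52.6944 now. The firm offers 52.6944 and keeps 240 − 52.6944 = 187.3056.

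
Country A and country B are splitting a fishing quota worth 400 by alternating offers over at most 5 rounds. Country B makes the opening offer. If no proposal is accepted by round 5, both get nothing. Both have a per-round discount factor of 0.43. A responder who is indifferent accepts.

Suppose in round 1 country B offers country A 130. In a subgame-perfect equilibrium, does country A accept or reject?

Accept

Work out country A's continuation value if the offer is rejected.
Round 5 (country B proposes): rejection yields 0 for country A; country B offers 0 and keeps 400.
Round 4 (country A proposes): country B can get 400 next round, worth 0.43 × 400 = 172 now; country A offers that and keeps 228.
Round 3 (country B proposes): country A can get 228 next round, worth 0.43 × 228 = 98.04 now. Country B offers 98.04 and keeps 400 − 98.04 = 301.96.
Round 2 (country A proposes): country B can get 301.96 next round, worth 0.43 × 301.96 = 129.8428 now; country A offers that and keeps 270.1572.
So by rejecting in round 1, country A gets 270.1572 next round, worth 0.43 × 270.1572 = 116.167596 now.
Offer 130 ≥ 116.167596, so country A accepts.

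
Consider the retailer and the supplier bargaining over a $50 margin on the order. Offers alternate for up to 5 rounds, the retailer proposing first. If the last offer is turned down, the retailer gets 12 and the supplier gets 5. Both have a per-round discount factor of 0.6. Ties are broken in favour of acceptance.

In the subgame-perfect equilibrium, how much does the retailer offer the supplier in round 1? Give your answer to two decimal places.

16.97

Solve by backward induction from round 5.
Round 5 (the retailer proposes): the supplier gets 5 if talks fail, so the retailer offers 5 and keeps 45.
Round 4 (the supplier proposes): the retailer can get 45 next round, worth 0.6 × 45 = 27 now; the supplier offers that and keeps 23.
Round 3 (the retailer proposes): the supplier can get 23 next round, worth 0.6 × 23 = 13.8 now; the retailer offers that and keeps 36.2.
Round 2 (the supplier proposes): the retailer can get 36.2 next round, worth 0.6 × 36.2 = 21.72 now; the supplier offers that and keeps 28.28.
Round 1 (the retailer proposes): the supplier can get 28.28 next round, worth 0.6 × 28.28 = 16.968 now, so the retailer offers 16.968, keeping 33.032.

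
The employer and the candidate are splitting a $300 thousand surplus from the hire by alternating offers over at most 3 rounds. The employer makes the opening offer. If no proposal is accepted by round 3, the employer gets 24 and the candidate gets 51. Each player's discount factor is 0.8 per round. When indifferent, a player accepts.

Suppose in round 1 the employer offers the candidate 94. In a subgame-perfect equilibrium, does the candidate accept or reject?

Round 3 (the employer proposes): the candidate gets 51 if talks fail, so the employer offers 51 and keeps 249.
Round 2 (the candidate proposes): the employer can get 249 next round, worth 0.8 × 249 = 199.2 now, so the candidate offers 199.2, keeping 100.8.
So by rejecting in round 1, the candidate gets 100.8 next round, worth 0.8 × 100.8 = 80.64 now.
Offer 94 ≥ 80.64, so the candidate accepts.

Accept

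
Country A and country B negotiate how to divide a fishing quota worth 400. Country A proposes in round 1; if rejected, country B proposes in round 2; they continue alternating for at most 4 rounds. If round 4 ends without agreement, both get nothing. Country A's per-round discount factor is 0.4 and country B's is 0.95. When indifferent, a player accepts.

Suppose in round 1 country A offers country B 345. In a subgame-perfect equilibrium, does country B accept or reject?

Work out country B's continuation value if the offer is rejected.
Round 4 (country B proposes): country A will accept anything ≥ 0, so country B offers 0 and keeps 400.
Round 3 (country A proposes): country B can get 400 next round, worth 0.95 × 400 = 380 now. Country A offers 380 and keeps 400 − 380 = 20.
Round 2 (country B proposes): country A can get 20 next round, worth 0.4 × 20 = 8 now. Country B offers 8 and keeps 400 − 8 = 392.
So by rejecting in round 1, country B gets 392 next round, worth 0.95 × 392 = 372.4 now.
Offer 345 < 372.4, so country B rejects.

Reject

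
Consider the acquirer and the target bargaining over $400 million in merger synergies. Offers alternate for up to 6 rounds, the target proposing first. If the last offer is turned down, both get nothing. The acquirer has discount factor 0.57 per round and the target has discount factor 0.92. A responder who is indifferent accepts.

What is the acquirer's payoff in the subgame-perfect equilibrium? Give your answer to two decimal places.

By backward induction:
Round 6 (the acquirer proposes): rejection yields 0 for the target; the acquirer offers 0 and keeps 400.
Round 5 (the target proposes): the acquirer can get 400 next round, worth 0.57 × 400 = 228 now; the target offers that and keeps 172.
Round 4 (the acquirer proposes): the target can get 172 next round, worth 0.92 × 172 = 158.24 now; the acquirer offers that and keeps 241.76.
Round 3 (the target proposes): the acquirer can get 241.76 next round, worth 0.57 × 241.76 = 137.8032 now; the target offers that and keeps 262.1968.
Round 2 (the acquirer proposes): the target can get 262.1968 next round, worth 0.92 × 262.1968 = 241.221056 now, so the acquirer offers 241.221056, keeping 158.778944.
Round 1 (the target proposes): the acquirer can get 158.778944 next round, worth 0.57 × 158.778944 = 90.50399808 now, so the target offers 90.50399808, keeping 309.49600192.

90.50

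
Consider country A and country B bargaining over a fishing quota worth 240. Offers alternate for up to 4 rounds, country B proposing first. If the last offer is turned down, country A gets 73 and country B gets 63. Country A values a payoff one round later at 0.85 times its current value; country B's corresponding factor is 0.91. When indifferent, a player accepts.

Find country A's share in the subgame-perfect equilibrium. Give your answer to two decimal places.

134.73

Solve by backward induction from round 4.
Round 4 (country A proposes): country B gets 63 if talks fail, so country A offers 63 and keeps 177.
Round 3 (country B proposes): country A can get 177 next round, worth 0.85 × 177 = 150.45 now. Country B offers 150.45 and keeps 240 − 150.45 = 89.55.
Round 2 (country A proposes): country B can get 89.55 next round, worth 0.91 × 89.55 = 81.4905 now; country A offers that and keeps 158.5095.
Round 1 (country B proposes): country A can get 158.5095 next round, worth 0.85 × 158.5095 = 134.733075 now; country B offers that and keeps 105.266925.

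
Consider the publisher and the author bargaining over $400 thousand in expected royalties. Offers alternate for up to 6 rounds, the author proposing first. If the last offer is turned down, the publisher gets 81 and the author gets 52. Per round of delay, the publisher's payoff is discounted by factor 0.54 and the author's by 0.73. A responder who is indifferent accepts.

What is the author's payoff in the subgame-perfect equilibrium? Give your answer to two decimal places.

289.49

Solve by backward induction from round 6.
Round 6 (the publisher proposes): the author gets 52 if talks fail, so the publisher offers 52 and keeps 348.
Round 5 (the author proposes): the publisher can get 348 next round, worth 0.54 × 348 = 187.92 now; the author offers that and keeps 212.08.
Round 4 (the publisher proposes): the author can get 212.08 next round, worth 0.73 × 212.08 = 154.8184 now, so the publisher offers 154.8184, keeping 245.1816.
Round 3 (the author proposes): the publisher can get 245.1816 next round, worth 0.54 × 245.1816 = 132.398064 now; the author offers that and keeps 267.601936.
Round 2 (the publisher proposes): the author can get 267.601936 next round, worth 0.73 × 267.601936 = 195.34941328 now. The publisher offers 195.34941328 and keeps 400 − 195.34941328 = 204.65058672.
Round 1 (the author proposes): the publisher can get 204.65058672 next round, worth 0.54 × 204.65058672 = 110.5113168288 now. The author offers 110.5113168288 and keeps 400 − 110.5113168288 = 289.4886831712.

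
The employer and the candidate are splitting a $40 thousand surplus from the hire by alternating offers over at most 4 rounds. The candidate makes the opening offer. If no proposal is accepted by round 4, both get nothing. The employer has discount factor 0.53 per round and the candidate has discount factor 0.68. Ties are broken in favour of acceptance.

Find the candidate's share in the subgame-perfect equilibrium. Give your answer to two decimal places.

By backward induction:
Round 4 (the employer proposes): rejection yields 0 for the candidate; the employer offers 0 and keeps 40.
Round 3 (the candidate proposes): the employer can get 40 next round, worth 0.53 × 40 = 21.2 now; the candidate offers that and keeps 18.8.
Round 2 (the employer proposes): the candidate can get 18.8 next round, worth 0.68 × 18.8 = 12.784 now; the employer offers that and keeps 27.216.
Round 1 (the candidate proposes): the employer can get 27.216 next round, worth 0.53 × 27.216 = 14.42448 now. The candidate offers 14.42448 and keeps 40 − 14.42448 = 25.57552.

25.58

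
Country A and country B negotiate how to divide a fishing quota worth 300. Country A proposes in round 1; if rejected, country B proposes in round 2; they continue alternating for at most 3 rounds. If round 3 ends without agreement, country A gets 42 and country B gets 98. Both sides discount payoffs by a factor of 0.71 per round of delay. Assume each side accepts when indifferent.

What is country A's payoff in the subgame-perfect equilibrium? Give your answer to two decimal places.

188.83

Round 3 (country A proposes): country B gets 98 if talks fail, so country A offers 98 and keeps 202.
Round 2 (country B proposes): country A can get 202 next round, worth 0.71 × 202 = 143.42 now, so country B offers 143.42, keeping 156.58.
Round 1 (country A proposes): country B can get 156.58 next round, worth 0.71 × 156.58 = 111.1718 now, so country A offers 111.1718, keeping 188.8282.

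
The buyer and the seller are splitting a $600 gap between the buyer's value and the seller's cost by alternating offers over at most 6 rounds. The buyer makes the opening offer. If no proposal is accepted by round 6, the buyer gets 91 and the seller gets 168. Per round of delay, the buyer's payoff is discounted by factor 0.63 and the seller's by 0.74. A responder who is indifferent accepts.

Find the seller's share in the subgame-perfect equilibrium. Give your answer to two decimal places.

Round 6 (the seller proposes): the buyer gets 91 if talks fail, so the seller offers 91 and keeps 509.
Round 5 (the buyer proposes): the seller can get 509 next round, worth 0.74 × 509 = 376.66 now; the buyer offers that and keeps 223.34.
Round 4 (the seller proposes): the buyer can get 223.34 next round, worth 0.63 × 223.34 = 140.7042 now, so the seller offers 140.7042, keeping 459.2958.
Round 3 (the buyer proposes): the seller can get 459.2958 next round, worth 0.74 × 459.2958 = 339.878892 now, so the buyer offers 339.878892, keeping 260.121108.
Round 2 (the seller proposes): the buyer can get 260.121108 next round, worth 0.63 × 260.121108 = 163.87629804 now, so the seller offers 163.87629804, keeping 436.12370196.
Round 1 (the buyer proposes): the seller can get 436.12370196 next round, worth 0.74 × 436.12370196 = 322.7315394504 now; the buyer offers that and keeps 277.2684605496.

322.73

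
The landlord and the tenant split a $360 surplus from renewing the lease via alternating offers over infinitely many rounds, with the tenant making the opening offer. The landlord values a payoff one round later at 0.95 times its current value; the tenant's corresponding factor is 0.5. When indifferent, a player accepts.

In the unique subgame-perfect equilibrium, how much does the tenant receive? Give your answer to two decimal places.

34.29

In a stationary SPE each proposer offers the other exactly their discounted continuation value.
If the tenant keeps x when proposing and the landlord keeps y when proposing, then x = 360 − 0.95y and y = 360 − 0.5x.
Solving: x = 360(1 − 0.95) / (1 − 0.5·0.95) = 18 / 0.525 ≈ 34.2857.
The landlord gets 360 − 34.2857 ≈ 325.7143.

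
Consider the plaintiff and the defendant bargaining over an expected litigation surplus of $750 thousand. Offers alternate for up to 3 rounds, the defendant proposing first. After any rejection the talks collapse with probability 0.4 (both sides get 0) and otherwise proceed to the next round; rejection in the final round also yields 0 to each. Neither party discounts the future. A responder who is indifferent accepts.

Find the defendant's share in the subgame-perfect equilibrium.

570

Round 3 (the defendant proposes): rejection yields 0 for the plaintiff; the defendant offers 0 and keeps 750.
Round 2 (the plaintiff proposes): rejecting gives the defendant an expected 0.6 × 750 = 450; the plaintiff offers that and keeps 300.
Round 1 (the defendant proposes): rejecting gives the plaintiff an expected 0.6 × 300 = 180. The defendant offers 180 and keeps 750 − 180 = 570.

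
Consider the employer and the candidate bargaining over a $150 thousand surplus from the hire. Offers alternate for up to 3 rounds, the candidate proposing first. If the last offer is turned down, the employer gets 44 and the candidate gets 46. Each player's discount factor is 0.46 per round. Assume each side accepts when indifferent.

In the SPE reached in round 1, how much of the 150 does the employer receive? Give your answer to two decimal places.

Round 3 (the candidate proposes): the employer gets 44 if talks fail, so the candidate offers 44 and keeps 106.
Round 2 (the employer proposes): the candidate can get 106 next round, worth 0.46 × 106 = 48.76 now. The employer offers 48.76 and keeps 150 − 48.76 = 101.24.
Round 1 (the candidate proposes): the employer can get 101.24 next round, worth 0.46 × 101.24 = 46.5704 now, so the candidate offers 46.5704, keeping 103.4296.

46.57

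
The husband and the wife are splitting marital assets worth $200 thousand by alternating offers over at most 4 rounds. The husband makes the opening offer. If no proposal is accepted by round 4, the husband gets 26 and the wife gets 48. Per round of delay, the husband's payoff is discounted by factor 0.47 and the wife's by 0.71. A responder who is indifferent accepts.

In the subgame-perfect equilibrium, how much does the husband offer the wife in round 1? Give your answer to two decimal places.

116.49

Solve by backward induction from round 4.
Round 4 (the wife proposes): the husband gets 26 if talks fail, so the wife offers 26 and keeps 174.
Round 3 (the husband proposes): the wife can get 174 next round, worth 0.71 × 174 = 123.54 now, so the husband offers 123.54, keeping 76.46.
Round 2 (the wife proposes): the husband can get 76.46 next round, worth 0.47 × 76.46 = 35.9362 now. The wife offers 35.9362 and keeps 200 − 35.9362 = 164.0638.
Round 1 (the husband proposes): the wife can get 164.0638 next round, worth 0.71 × 164.0638 = 116.485298 now; the husband offers that and keeps 83.514702.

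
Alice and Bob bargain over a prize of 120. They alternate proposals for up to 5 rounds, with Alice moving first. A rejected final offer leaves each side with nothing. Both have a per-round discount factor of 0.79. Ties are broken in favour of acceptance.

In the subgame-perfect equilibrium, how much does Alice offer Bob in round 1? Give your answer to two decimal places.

By backward induction:
Round 5 (Alice proposes): rejection yields 0 for Bob; Alice offers 0 and keeps 120.
Round 4 (Bob proposes): Alice can get 120 next round, worth 0.79 × 120 = 94.8 now; Bob offers that and keeps 25.2.
Round 3 (Alice proposes): Bob can get 25.2 next round, worth 0.79 × 25.2 = 19.908 now; Alice offers that and keeps 100.092.
Round 2 (Bob proposes): Alice can get 100.092 next round, worth 0.79 × 100.092 = 79.07268 now, so Bob offers 79.07268, keeping 40.92732.
Round 1 (Alice proposes): Bob can get 40.92732 next round, worth 0.79 × 40.92732 = 32.3325828 now. Alice offers 32.3325828 and keeps 120 − 32.3325828 = 87.6674172.

32.33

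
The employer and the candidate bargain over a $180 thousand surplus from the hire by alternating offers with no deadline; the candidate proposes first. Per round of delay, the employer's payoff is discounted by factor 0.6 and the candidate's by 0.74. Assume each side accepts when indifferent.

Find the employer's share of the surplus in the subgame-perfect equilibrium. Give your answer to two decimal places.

50.50

When the candidate proposes, the employer accepts any offer worth at least 0.6 times what the employer would get by proposing next round; and vice versa.
This gives x = 180 − 0.6y and y = 180 − 0.74x, where x and y are each side's share when it proposes.
Hence (1 − 0.6·0.74)x = 180(1 − 0.6), i.e. 0.556·x = 72.
x ≈ 129.4964; the employer's share is 180 − x ≈ 50.5036.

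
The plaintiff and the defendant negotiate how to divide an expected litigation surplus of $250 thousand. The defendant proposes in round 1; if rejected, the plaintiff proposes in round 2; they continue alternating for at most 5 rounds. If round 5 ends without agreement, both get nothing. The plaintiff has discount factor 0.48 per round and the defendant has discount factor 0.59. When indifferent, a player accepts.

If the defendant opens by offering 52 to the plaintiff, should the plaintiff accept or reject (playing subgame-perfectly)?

Reject

Round 5 (the defendant proposes): the plaintiff will accept anything ≥ 0, so the defendant offers 0 and keeps 250.
Round 4 (the plaintiff proposes): the defendant can get 250 next round, worth 0.59 × 250 = 147.5 now; the plaintiff offers that and keeps 102.5.
Round 3 (the defendant proposes): the plaintiff can get 102.5 next round, worth 0.48 × 102.5 = 49.2 now. The defendant offers 49.2 and keeps 250 − 49.2 = 200.8.
Round 2 (the plaintiff proposes): the defendant can get 200.8 next round, worth 0.59 × 200.8 = 118.472 now, so the plaintiff offers 118.472, keeping 131.528.
So by rejecting in round 1, the plaintiff gets 131.528 next round, worth 0.48 × 131.528 = 63.13344 now.
Offer 52 < 63.13344, so the plaintiff rejects.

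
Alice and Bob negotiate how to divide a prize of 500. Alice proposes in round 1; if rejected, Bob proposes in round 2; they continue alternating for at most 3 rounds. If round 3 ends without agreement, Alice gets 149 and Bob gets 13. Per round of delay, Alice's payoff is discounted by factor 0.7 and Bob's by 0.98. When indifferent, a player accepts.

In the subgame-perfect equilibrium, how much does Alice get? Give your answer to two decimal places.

344.08

Solve by backward induction from round 3.
Round 3 (Alice proposes): Bob gets 13 if talks fail, so Alice offers 13 and keeps 487.
Round 2 (Bob proposes): Alice can get 487 next round, worth 0.7 × 487 = 340.9 now. Bob offers 340.9 and keeps 500 − 340.9 = 159.1.
Round 1 (Alice proposes): Bob can get 159.1 next round, worth 0.98 × 159.1 = 155.918 now; Alice offers that and keeps 344.082.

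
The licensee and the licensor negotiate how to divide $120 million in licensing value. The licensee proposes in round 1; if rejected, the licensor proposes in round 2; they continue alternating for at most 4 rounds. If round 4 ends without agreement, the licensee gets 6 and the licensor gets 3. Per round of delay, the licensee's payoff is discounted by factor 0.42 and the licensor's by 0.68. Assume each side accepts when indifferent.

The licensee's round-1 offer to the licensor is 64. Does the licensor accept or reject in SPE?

Reject

Work out the licensor's continuation value if the offer is rejected.
Round 4 (the licensor proposes): the licensee gets 6 if talks fail, so the licensor offers 6 and keeps 114.
Round 3 (the licensee proposes): the licensor can get 114 next round, worth 0.68 × 114 = 77.52 now, so the licensee offers 77.52, keeping 42.48.
Round 2 (the licensor proposes): the licensee can get 42.48 next round, worth 0.42 × 42.48 = 17.8416 now. The licensor offers 17.8416 and keeps 120 − 17.8416 = 102.1584.
So by rejecting in round 1, the licensor gets 102.1584 next round, worth 0.68 × 102.1584 = 69.467712 now.
Offer 64 < 69.467712, so the licensor rejects.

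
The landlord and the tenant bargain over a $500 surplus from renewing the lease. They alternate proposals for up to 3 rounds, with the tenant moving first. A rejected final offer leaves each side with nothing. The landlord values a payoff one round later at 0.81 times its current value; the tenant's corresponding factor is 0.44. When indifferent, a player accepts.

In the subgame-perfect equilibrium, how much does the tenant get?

By backward induction:
Round 3 (the tenant proposes): the landlord will accept anything ≥ 0, so the tenant offers 0 and keeps 500.
Round 2 (the landlord proposes): the tenant can get 500 next round, worth 0.44 × 500 = 220 now. The landlord offers 220 and keeps 500 − 220 = 280.
Round 1 (the tenant proposes): the landlord can get 280 next round, worth 0.81 × 280 = 226.8 now; the tenant offers that and keeps 273.2.

273.2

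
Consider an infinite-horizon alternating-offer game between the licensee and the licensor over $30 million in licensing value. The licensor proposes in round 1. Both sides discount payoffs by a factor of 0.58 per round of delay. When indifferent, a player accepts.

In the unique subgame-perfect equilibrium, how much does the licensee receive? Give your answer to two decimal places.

In a stationary SPE each proposer offers the other exactly their discounted continuation value.
If the licensor keeps x when proposing and the licensee keeps y when proposing, then x = 30 − 0.58y and y = 30 − 0.58x.
Solving: x = 30(1 − 0.58) / (1 − 0.58·0.58) = 12.6 / 0.6636 ≈ 18.9873.
The licensee gets 30 − 18.9873 ≈ 11.0127.

11.01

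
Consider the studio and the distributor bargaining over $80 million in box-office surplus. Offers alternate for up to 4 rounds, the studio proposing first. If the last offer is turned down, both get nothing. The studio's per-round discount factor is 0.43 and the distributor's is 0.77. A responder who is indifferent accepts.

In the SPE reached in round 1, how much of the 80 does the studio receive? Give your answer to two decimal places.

24.49

Round 4 (the distributor proposes): the studio will accept anything ≥ 0, so the distributor offers 0 and keeps 80.
Round 3 (the studio proposes): the distributor can get 80 next round, worth 0.77 × 80 = 61.6 now; the studio offers that and keeps 18.4.
Round 2 (the distributor proposes): the studio can get 18.4 next round, worth 0.43 × 18.4 = 7.912 now; the distributor offers that and keeps 72.088.
Round 1 (the studio proposes): the distributor can get 72.088 next round, worth 0.77 × 72.088 = 55.50776 now, so the studio offers 55.50776, keeping 24.49224.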